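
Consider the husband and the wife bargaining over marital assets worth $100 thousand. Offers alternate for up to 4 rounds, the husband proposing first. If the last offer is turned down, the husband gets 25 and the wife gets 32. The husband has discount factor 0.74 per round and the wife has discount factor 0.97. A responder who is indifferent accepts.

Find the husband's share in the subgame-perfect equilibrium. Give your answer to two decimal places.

Round 4 (the wife proposes): the husband gets 25 if talks fail, so the wife offers 25 and keeps 75.
Round 3 (the husband proposes): the wife can get 75 next round, worth 0.97 × 75 = 72.75 now. The husband offers 72.75 and keeps 100 − 72.75 = 27.25.
Round 2 (the wife proposes): the husband can get 27.25 next round, worth 0.74 × 27.25 = 20.165 now; the wife offers that and keeps 79.835.
Round 1 (the husband proposes): the wife can get 79.835 next round, worth 0.97 × 79.835 = 77.43995 now, so the husband offers 77.43995, keeping 22.56005.

22.56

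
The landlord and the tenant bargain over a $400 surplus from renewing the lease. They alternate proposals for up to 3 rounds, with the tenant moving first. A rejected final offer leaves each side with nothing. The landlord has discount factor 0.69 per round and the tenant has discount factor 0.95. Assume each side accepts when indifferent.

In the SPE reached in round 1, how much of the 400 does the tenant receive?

386.2

Round 3 (the tenant proposes): the landlord will accept anything ≥ 0, so the tenant offers 0 and keeps 400.
Round 2 (the landlord proposes): the tenant can get 400 next round, worth 0.95 × 400 = 380 now; the landlord offers that and keeps 20.
Round 1 (the tenant proposes): the landlord can get 20 next round, worth 0.69 × 20 = 13.8 now, so the tenant offers 13.8, keeping 386.2.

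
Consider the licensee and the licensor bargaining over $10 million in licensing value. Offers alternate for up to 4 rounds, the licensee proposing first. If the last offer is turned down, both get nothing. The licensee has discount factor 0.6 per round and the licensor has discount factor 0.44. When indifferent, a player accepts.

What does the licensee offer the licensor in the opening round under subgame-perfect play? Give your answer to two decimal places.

2.92

By backward induction:
Round 4 (the licensor proposes): the licensee will accept anything ≥ 0, so the licensor offers 0 and keeps 10.
Round 3 (the licensee proposes): the licensor can get 10 next round, worth 0.44 × 10 = 4.4 now, so the licensee offers 4.4, keeping 5.6.
Round 2 (the licensor proposes): the licensee can get 5.6 next round, worth 0.6 × 5.6 = 3.36 now. The licensor offers 3.36 and keeps 10 − 3.36 = 6.64.
Round 1 (the licensee proposes): the licensor can get 6.64 next round, worth 0.44 × 6.64 = 2.9216 now, so the licensee offers 2.9216, keeping 7.0784.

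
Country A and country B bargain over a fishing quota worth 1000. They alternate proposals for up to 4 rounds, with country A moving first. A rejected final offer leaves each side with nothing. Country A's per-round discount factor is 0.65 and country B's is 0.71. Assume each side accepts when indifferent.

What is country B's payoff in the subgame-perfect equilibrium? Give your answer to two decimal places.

576.17

Work backward from the last round.
Round 4 (country B proposes): country A will accept anything ≥ 0, so country B offers 0 and keeps 1000.
Round 3 (country A proposes): country B can get 1000 next round, worth 0.71 × 1000 = 710 now, so country A offers 710, keeping 290.
Round 2 (country B proposes): country A can get 290 next round, worth 0.65 × 290 = 188.5 now, so country B offers 188.5, keeping 811.5.
Round 1 (country A proposes): country B can get 811.5 next round, worth 0.71 × 811.5 = 576.165 now. Country A offers 576.165 and keeps 1000 − 576.165 = 423.835.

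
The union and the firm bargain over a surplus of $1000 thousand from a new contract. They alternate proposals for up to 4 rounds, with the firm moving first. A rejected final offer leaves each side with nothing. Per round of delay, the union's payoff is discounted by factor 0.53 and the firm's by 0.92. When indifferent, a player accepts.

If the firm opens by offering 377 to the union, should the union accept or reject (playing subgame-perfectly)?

Accept

Round 4 (the union proposes): the firm will accept anything ≥ 0, so the union offers 0 and keeps 1000.
Round 3 (the firm proposes): the union can get 1000 next round, worth 0.53 × 1000 = 530 now; the firm offers that and keeps 470.
Round 2 (the union proposes): the firm can get 470 next round, worth 0.92 × 470 = 432.4 now; the union offers that and keeps 567.6.
So by rejecting in round 1, the union gets 567.6 next round, worth 0.53 × 567.6 = 300.828 now.
Offer 377 ≥ 300.828, so the union accepts.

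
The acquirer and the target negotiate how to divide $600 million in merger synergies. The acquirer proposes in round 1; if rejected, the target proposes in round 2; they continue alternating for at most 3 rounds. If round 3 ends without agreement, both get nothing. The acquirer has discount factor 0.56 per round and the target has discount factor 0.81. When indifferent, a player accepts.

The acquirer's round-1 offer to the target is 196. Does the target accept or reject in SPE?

Reject

Round 3 (the acquirer proposes): the target will accept anything ≥ 0, so the acquirer offers 0 and keeps 600.
Round 2 (the target proposes): the acquirer can get 600 next round, worth 0.56 × 600 = 336 now; the target offers that and keeps 264.
So by rejecting in round 1, the target gets 264 next round, worth 0.81 × 264 = 213.84 now.
Offer 196 < 213.84, so the target rejects.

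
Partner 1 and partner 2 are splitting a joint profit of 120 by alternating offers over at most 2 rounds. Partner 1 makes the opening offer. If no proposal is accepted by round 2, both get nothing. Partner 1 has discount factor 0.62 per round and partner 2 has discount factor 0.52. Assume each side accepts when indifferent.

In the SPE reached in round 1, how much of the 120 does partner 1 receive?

57.6

Solve by backward induction from round 2.
Round 2 (partner 2 proposes): rejection yields 0 for partner 1; partner 2 offers 0 and keeps 120.
Round 1 (partner 1 proposes): partner 2 can get 120 next round, worth 0.52 × 120 = 62.4 now; partner 1 offers that and keeps 57.6.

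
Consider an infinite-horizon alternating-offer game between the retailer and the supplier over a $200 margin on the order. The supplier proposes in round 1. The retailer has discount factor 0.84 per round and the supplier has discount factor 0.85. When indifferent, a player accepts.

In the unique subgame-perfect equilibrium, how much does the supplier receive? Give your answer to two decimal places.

In a stationary SPE each proposer offers the other exactly their discounted continuation value.
If the supplier keeps x when proposing and the retailer keeps y when proposing, then x = 200 − 0.84y and y = 200 − 0.85x.
Solving: x = 200(1 − 0.84) / (1 − 0.85·0.84) = 32 / 0.286 ≈ 111.8881.
The retailer gets 200 − 111.8881 ≈ 88.1119.

111.89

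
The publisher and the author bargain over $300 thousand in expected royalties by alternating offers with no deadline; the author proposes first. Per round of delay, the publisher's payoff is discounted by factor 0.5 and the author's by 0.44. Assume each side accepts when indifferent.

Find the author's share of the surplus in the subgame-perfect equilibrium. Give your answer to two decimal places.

In a stationary SPE each proposer offers the other exactly their discounted continuation value.
If the author keeps x when proposing and the publisher keeps y when proposing, then x = 300 − 0.5y and y = 300 − 0.44x.
Solving: x = 300(1 − 0.5) / (1 − 0.44·0.5) = 150 / 0.78 ≈ 192.3077.
The publisher gets 300 − 192.3077 ≈ 107.6923.

192.31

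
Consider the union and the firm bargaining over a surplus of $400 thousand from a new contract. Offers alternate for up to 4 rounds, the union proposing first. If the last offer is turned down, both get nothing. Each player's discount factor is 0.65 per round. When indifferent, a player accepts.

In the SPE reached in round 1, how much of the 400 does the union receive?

199.15

Round 4 (the firm proposes): rejection yields 0 for the union; the firm offers 0 and keeps 400.
Round 3 (the union proposes): the firm can get 400 next round, worth 0.65 × 400 = 260 now. The union offers 260 and keeps 400 − 260 = 140.
Round 2 (the firm proposes): the union can get 140 next round, worth 0.65 × 140 = 91 now. The firm offers 91 and keeps 400 − 91 = 309.
Round 1 (the union proposes): the firm can get 309 next round, worth 0.65 × 309 = 200.85 now. The union offers 200.85 and keeps 400 − 200.85 = 199.15.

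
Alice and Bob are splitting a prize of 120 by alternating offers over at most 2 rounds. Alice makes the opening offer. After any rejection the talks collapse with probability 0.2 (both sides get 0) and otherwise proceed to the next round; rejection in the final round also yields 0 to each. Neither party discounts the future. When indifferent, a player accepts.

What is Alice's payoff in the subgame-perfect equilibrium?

By backward induction:
Round 2 (Bob proposes): Alice will accept anything ≥ 0, so Bob offers 0 and keeps 120.
Round 1 (Alice proposes): rejecting gives Bob an expected 0.8 × 120 = 96. Alice offers 96 and keeps 120 − 96 = 24.

24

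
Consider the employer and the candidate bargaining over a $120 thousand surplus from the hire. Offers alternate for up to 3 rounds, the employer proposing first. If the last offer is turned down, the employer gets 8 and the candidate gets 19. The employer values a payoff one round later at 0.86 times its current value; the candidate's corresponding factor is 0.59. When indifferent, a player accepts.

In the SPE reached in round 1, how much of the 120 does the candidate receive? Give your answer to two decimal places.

19.55

Round 3 (the employer proposes): the candidate gets 19 if talks fail, so the employer offers 19 and keeps 101.
Round 2 (the candidate proposes): the employer can get 101 next round, worth 0.86 × 101 = 86.86 now, so the candidate offers 86.86, keeping 33.14.
Round 1 (the employer proposes): the candidate can get 33.14 next round, worth 0.59 × 33.14 = 19.5526 now; the employer offers that and keeps 100.4474.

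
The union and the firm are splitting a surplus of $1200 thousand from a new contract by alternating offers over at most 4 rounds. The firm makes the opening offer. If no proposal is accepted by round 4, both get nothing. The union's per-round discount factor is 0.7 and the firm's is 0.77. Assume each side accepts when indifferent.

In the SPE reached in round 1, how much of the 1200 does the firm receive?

554.04

Round 4 (the union proposes): the firm will accept anything ≥ 0, so the union offers 0 and keeps 1200.
Round 3 (the firm proposes): the union can get 1200 next round, worth 0.7 × 1200 = 840 now, so the firm offers 840, keeping 360.
Round 2 (the union proposes): the firm can get 360 next round, worth 0.77 × 360 = 277.2 now, so the union offers 277.2, keeping 922.8.
Round 1 (the firm proposes): the union can get 922.8 next round, worth 0.7 × 922.8 = 645.96 now. The firm offers 645.96 and keeps 1200 − 645.96 = 554.04.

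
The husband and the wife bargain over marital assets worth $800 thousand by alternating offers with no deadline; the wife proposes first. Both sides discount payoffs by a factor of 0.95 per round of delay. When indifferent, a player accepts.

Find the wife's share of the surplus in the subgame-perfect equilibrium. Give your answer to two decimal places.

410.26

Let x be the wife's share when the wife proposes and y be the husband's share when the husband proposes.
The husband accepts iff offered ≥ 0.95·y, so x = 800 − 0.95y. Symmetrically y = 800 − 0.95x.
Substituting: x = 800 − 0.95(800 − 0.95x), giving x(1 − 0.95·0.95) = 800(1 − 0.95).
So x = 800 × 0.05 / 0.0975 ≈ 410.2564, and the husband receives 800 − x ≈ 389.7436.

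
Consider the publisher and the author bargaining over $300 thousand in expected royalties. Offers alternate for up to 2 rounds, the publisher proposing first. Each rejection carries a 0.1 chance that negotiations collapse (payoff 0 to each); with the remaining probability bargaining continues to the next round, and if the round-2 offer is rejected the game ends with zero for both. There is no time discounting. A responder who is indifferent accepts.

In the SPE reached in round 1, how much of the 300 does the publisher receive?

Round 2 (the author proposes): rejection yields 0 for the publisher; the author offers 0 and keeps 300.
Round 1 (the publisher proposes): rejecting gives the author an expected 0.9 × 300 = 270, so the publisher offers 270, keeping 30.

30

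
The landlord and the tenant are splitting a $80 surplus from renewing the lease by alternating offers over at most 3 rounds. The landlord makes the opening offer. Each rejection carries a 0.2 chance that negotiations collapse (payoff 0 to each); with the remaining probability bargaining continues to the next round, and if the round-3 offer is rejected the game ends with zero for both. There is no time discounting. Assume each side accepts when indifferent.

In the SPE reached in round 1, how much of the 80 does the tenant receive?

Round 3 (the landlord proposes): rejection yields 0 for the tenant; the landlord offers 0 and keeps 80.
Round 2 (the tenant proposes): rejecting gives the landlord an expected 0.8 × 80 = 64, so the tenant offers 64, keeping 16.
Round 1 (the landlord proposes): rejecting gives the tenant an expected 0.8 × 16 = 12.8, so the landlord offers 12.8, keeping 67.2.

12.8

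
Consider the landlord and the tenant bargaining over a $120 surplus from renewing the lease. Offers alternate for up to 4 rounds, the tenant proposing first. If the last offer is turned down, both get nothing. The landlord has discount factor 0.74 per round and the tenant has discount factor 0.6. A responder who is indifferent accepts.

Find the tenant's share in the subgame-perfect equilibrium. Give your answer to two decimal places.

45.05

Round 4 (the landlord proposes): the tenant will accept anything ≥ 0, so the landlord offers 0 and keeps 120.
Round 3 (the tenant proposes): the landlord can get 120 next round, worth 0.74 × 120 = 88.8 now; the tenant offers that and keeps 31.2.
Round 2 (the landlord proposes): the tenant can get 31.2 next round, worth 0.6 × 31.2 = 18.72 now; the landlord offers that and keeps 101.28.
Round 1 (the tenant proposes): the landlord can get 101.28 next round, worth 0.74 × 101.28 = 74.9472 now. The tenant offers 74.9472 and keeps 120 − 74.9472 = 45.0528.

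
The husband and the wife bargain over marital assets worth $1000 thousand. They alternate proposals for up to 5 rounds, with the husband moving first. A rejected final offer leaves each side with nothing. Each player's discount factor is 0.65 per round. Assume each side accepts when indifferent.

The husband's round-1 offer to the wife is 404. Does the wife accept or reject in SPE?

Round 5 (the husband proposes): rejection yields 0 for the wife; the husband offers 0 and keeps 1000.
Round 4 (the wife proposes): the husband can get 1000 next round, worth 0.65 × 1000 = 650 now; the wife offers that and keeps 350.
Round 3 (the husband proposes): the wife can get 350 next round, worth 0.65 × 350 = 227.5 now; the husband offers that and keeps 772.5.
Round 2 (the wife proposes): the husband can get 772.5 next round, worth 0.65 × 772.5 = 502.125 now; the wife offers that and keeps 497.875.
So by rejecting in round 1, the wife gets 497.875 next round, worth 0.65 × 497.875 = 323.61875 now.
Offer 404 ≥ 323.61875, so the wife accepts.

Accept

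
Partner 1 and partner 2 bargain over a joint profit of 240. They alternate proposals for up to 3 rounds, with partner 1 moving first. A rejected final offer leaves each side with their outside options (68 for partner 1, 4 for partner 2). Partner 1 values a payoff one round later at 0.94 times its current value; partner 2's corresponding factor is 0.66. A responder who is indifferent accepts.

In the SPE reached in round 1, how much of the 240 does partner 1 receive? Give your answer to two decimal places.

Work backward from the last round.
Round 3 (partner 1 proposes): partner 2 gets 4 if talks fail, so partner 1 offers 4 and keeps 236.
Round 2 (partner 2 proposes): partner 1 can get 236 next round, worth 0.94 × 236 = 221.84 now. Partner 2 offers 221.84 and keeps 240 − 221.84 = 18.16.
Round 1 (partner 1 proposes): partner 2 can get 18.16 next round, worth 0.66 × 18.16 = 11.9856 now; partner 1 offers that and keeps 228.0144.

228.01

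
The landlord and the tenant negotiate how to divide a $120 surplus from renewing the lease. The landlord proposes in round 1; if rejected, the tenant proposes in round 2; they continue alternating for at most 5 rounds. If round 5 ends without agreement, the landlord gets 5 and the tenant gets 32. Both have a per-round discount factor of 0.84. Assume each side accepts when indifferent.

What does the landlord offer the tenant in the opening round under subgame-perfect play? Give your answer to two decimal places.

Round 5 (the landlord proposes): the tenant gets 32 if talks fail, so the landlord offers 32 and keeps 88.
Round 4 (the tenant proposes): the landlord can get 88 next round, worth 0.84 × 88 = 73.92 now, so the tenant offers 73.92, keeping 46.08.
Round 3 (the landlord proposes): the tenant can get 46.08 next round, worth 0.84 × 46.08 = 38.7072 now; the landlord offers that and keeps 81.2928.
Round 2 (the tenant proposes): the landlord can get 81.2928 next round, worth 0.84 × 81.2928 = 68.285952 now. The tenant offers 68.285952 and keeps 120 − 68.285952 = 51.714048.
Round 1 (the landlord proposes): the tenant can get 51.714048 next round, worth 0.84 × 51.714048 = 43.43980032 now, so the landlord offers 43.43980032, keeping 76.56019968.

43.44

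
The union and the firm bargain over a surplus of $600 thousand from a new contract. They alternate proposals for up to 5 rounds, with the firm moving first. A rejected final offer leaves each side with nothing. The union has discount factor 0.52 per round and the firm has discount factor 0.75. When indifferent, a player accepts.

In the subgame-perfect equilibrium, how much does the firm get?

Round 5 (the firm proposes): the union will accept anything ≥ 0, so the firm offers 0 and keeps 600.
Round 4 (the union proposes): the firm can get 600 next round, worth 0.75 × 600 = 450 now; the union offers that and keeps 150.
Round 3 (the firm proposes): the union can get 150 next round, worth 0.52 × 150 = 78 now, so the firm offers 78, keeping 522.
Round 2 (the union proposes): the firm can get 522 next round, worth 0.75 × 522 = 391.5 now. The union offers 391.5 and keeps 600 − 391.5 = 208.5.
Round 1 (the firm proposes): the union can get 208.5 next round, worth 0.52 × 208.5 = 108.42 now; the firm offers that and keeps 491.58.

491.58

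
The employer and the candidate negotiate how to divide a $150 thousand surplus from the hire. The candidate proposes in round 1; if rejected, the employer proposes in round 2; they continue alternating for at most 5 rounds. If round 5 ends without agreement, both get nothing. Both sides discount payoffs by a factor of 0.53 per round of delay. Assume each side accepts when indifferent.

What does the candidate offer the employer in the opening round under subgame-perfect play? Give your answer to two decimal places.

47.86

Work backward from the last round.
Round 5 (the candidate proposes): the employer will accept anything ≥ 0, so the candidate offers 0 and keeps 150.
Round 4 (the employer proposes): the candidate can get 150 next round, worth 0.53 × 150 = 79.5 now; the employer offers that and keeps 70.5.
Round 3 (the candidate proposes): the employer can get 70.5 next round, worth 0.53 × 70.5 = 37.365 now, so the candidate offers 37.365, keeping 112.635.
Round 2 (the employer proposes): the candidate can get 112.635 next round, worth 0.53 × 112.635 = 59.69655 now, so the employer offers 59.69655, keeping 90.30345.
Round 1 (the candidate proposes): the employer can get 90.30345 next round, worth 0.53 × 90.30345 = 47.8608285 now; the candidate offers that and keeps 102.1391715.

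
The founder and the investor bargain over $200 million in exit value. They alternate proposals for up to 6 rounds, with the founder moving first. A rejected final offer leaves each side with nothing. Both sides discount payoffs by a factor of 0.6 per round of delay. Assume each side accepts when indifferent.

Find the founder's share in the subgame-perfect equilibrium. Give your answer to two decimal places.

Round 6 (the investor proposes): the founder will accept anything ≥ 0, so the investor offers 0 and keeps 200.
Round 5 (the founder proposes): the investor can get 200 next round, worth 0.6 × 200 = 120 now. The founder offers 120 and keeps 200 − 120 = 80.
Round 4 (the investor proposes): the founder can get 80 next round, worth 0.6 × 80 = 48 now. The investor offers 48 and keeps 200 − 48 = 152.
Round 3 (the founder proposes): the investor can get 152 next round, worth 0.6 × 152 = 91.2 now; the founder offers that and keeps 108.8.
Round 2 (the investor proposes): the founder can get 108.8 next round, worth 0.6 × 108.8 = 65.28 now. The investor offers 65.28 and keeps 200 − 65.28 = 134.72.
Round 1 (the founder proposes): the investor can get 134.72 next round, worth 0.6 × 134.72 = 80.832 now. The founder offers 80.832 and keeps 200 − 80.832 = 119.168.

119.17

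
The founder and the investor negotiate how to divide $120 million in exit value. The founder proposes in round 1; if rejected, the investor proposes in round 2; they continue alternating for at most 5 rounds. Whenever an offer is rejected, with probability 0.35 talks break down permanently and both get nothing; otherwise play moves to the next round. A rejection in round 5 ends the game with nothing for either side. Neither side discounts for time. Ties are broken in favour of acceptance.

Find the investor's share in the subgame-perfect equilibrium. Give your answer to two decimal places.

38.83

By backward induction:
Round 5 (the founder proposes): the investor will accept anything ≥ 0, so the founder offers 0 and keeps 120.
Round 4 (the investor proposes): rejecting gives the founder an expected 0.65 × 120 = 78; the investor offers that and keeps 42.
Round 3 (the founder proposes): rejecting gives the investor an expected 0.65 × 42 = 27.3; the founder offers that and keeps 92.7.
Round 2 (the investor proposes): rejecting gives the founder an expected 0.65 × 92.7 = 60.255. The investor offers 60.255 and keeps 120 − 60.255 = 59.745.
Round 1 (the founder proposes): rejecting gives the investor an expected 0.65 × 59.745 = 38.83425; the founder offers that and keeps 81.16575.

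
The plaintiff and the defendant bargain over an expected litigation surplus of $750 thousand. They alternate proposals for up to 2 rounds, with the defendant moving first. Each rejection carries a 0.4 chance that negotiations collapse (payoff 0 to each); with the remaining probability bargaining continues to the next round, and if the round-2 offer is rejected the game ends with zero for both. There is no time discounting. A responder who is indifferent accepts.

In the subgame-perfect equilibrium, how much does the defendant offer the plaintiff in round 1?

By backward induction:
Round 2 (the plaintiff proposes): the defendant will accept anything ≥ 0, so the plaintiff offers 0 and keeps 750.
Round 1 (the defendant proposes): rejecting gives the plaintiff an expected 0.6 × 750 = 450; the defendant offers that and keeps 300.

450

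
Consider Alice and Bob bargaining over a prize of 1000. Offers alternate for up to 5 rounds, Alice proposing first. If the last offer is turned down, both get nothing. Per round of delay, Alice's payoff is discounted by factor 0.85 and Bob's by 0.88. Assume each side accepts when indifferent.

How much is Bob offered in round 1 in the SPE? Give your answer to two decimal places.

230.74

Round 5 (Alice proposes): Bob will accept anything ≥ 0, so Alice offers 0 and keeps 1000.
Round 4 (Bob proposes): Alice can get 1000 next round, worth 0.85 × 1000 = 850 now; Bob offers that and keeps 150.
Round 3 (Alice proposes): Bob can get 150 next round, worth 0.88 × 150 = 132 now, so Alice offers 132, keeping 868.
Round 2 (Bob proposes): Alice can get 868 next round, worth 0.85 × 868 = 737.8 now. Bob offers 737.8 and keeps 1000 − 737.8 = 262.2.
Round 1 (Alice proposes): Bob can get 262.2 next round, worth 0.88 × 262.2 = 230.736 now; Alice offers that and keeps 769.264.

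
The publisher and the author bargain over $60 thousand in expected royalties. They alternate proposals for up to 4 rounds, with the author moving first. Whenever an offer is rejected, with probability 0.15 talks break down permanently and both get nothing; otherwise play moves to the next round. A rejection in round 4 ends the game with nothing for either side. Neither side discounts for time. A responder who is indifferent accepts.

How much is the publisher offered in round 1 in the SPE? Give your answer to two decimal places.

By backward induction:
Round 4 (the publisher proposes): rejection yields 0 for the author; the publisher offers 0 and keeps 60.
Round 3 (the author proposes): rejecting gives the publisher an expected 0.85 × 60 = 51. The author offers 51 and keeps 60 − 51 = 9.
Round 2 (the publisher proposes): rejecting gives the author an expected 0.85 × 9 = 7.65, so the publisher offers 7.65, keeping 52.35.
Round 1 (the author proposes): rejecting gives the publisher an expected 0.85 × 52.35 = 44.4975, so the author offers 44.4975, keeping 15.5025.

44.50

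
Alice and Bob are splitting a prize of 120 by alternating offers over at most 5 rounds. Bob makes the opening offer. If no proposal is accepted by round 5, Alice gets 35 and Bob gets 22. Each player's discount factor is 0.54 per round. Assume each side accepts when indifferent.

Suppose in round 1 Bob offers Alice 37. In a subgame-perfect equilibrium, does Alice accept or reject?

Reject

Round 5 (Bob proposes): Alice gets 35 if talks fail, so Bob offers 35 and keeps 85.
Round 4 (Alice proposes): Bob can get 85 next round, worth 0.54 × 85 = 45.9 now, so Alice offers 45.9, keeping 74.1.
Round 3 (Bob proposes): Alice can get 74.1 next round, worth 0.54 × 74.1 = 40.014 now; Bob offers that and keeps 79.986.
Round 2 (Alice proposes): Bob can get 79.986 next round, worth 0.54 × 79.986 = 43.19244 now. Alice offers 43.19244 and keeps 120 − 43.19244 = 76.80756.
So by rejecting in round 1, Alice gets 76.80756 next round, worth 0.54 × 76.80756 = 41.4760824 now.
Offer 37 < 41.4760824, so Alice rejects.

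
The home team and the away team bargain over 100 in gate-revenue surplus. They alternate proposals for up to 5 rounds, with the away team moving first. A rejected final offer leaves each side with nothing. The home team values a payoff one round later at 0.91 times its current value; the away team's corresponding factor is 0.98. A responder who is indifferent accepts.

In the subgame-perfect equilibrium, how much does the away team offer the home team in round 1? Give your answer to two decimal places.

3.44

Round 5 (the away team proposes): rejection yields 0 for the home team; the away team offers 0 and keeps 100.
Round 4 (the home team proposes): the away team can get 100 next round, worth 0.98 × 100 = 98 now, so the home team offers 98, keeping 2.
Round 3 (the away team proposes): the home team can get 2 next round, worth 0.91 × 2 = 1.82 now, so the away team offers 1.82, keeping 98.18.
Round 2 (the home team proposes): the away team can get 98.18 next round, worth 0.98 × 98.18 = 96.2164 now; the home team offers that and keeps 3.7836.
Round 1 (the away team proposes): the home team can get 3.7836 next round, worth 0.91 × 3.7836 = 3.443076 now. The away team offers 3.443076 and keeps 100 − 3.443076 = 96.556924.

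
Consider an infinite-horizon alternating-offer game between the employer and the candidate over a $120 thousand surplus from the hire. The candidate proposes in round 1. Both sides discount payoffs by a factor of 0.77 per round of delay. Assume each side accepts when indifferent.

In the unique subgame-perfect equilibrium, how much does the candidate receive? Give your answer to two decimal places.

When the candidate proposes, the employer accepts any offer worth at least 0.77 times what the employer would get by proposing next round; and vice versa.
This gives x = 120 − 0.77y and y = 120 − 0.77x, where x and y are each side's share when it proposes.
Hence (1 − 0.77·0.77)x = 120(1 − 0.77), i.e. 0.4071·x = 27.6.
x ≈ 67.7966; the employer's share is 120 − x ≈ 52.2034.

67.80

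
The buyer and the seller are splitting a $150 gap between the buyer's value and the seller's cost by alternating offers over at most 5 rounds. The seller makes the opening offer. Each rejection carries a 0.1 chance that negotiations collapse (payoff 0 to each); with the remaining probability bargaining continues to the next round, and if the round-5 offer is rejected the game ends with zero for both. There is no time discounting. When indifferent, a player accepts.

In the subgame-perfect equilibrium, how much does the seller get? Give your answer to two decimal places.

125.57

Round 5 (the seller proposes): the buyer will accept anything ≥ 0, so the seller offers 0 and keeps 150.
Round 4 (the buyer proposes): rejecting gives the seller an expected 0.9 × 150 = 135; the buyer offers that and keeps 15.
Round 3 (the seller proposes): rejecting gives the buyer an expected 0.9 × 15 = 13.5. The seller offers 13.5 and keeps 150 − 13.5 = 136.5.
Round 2 (the buyer proposes): rejecting gives the seller an expected 0.9 × 136.5 = 122.85. The buyer offers 122.85 and keeps 150 − 122.85 = 27.15.
Round 1 (the seller proposes): rejecting gives the buyer an expected 0.9 × 27.15 = 24.435; the seller offers that and keeps 125.565.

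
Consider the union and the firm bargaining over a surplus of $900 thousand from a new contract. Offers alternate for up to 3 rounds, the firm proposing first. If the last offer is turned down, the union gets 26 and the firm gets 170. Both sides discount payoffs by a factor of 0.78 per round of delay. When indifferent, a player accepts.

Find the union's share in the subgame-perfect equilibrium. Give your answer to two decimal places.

Round 3 (the firm proposes): the union gets 26 if talks fail, so the firm offers 26 and keeps 874.
Round 2 (the union proposes): the firm can get 874 next round, worth 0.78 × 874 = 681.72 now, so the union offers 681.72, keeping 218.28.
Round 1 (the firm proposes): the union can get 218.28 next round, worth 0.78 × 218.28 = 170.2584 now, so the firm offers 170.2584, keeping 729.7416.

170.26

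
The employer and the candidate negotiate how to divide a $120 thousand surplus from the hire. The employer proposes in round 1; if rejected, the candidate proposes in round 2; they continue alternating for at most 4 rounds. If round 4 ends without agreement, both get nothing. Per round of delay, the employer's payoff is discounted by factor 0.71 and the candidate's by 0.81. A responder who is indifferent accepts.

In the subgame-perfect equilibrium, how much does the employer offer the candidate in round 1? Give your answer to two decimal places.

84.09

Round 4 (the candidate proposes): the employer will accept anything ≥ 0, so the candidate offers 0 and keeps 120.
Round 3 (the employer proposes): the candidate can get 120 next round, worth 0.81 × 120 = 97.2 now; the employer offers that and keeps 22.8.
Round 2 (the candidate proposes): the employer can get 22.8 next round, worth 0.71 × 22.8 = 16.188 now, so the candidate offers 16.188, keeping 103.812.
Round 1 (the employer proposes): the candidate can get 103.812 next round, worth 0.81 × 103.812 = 84.08772 now, so the employer offers 84.08772, keeping 35.91228.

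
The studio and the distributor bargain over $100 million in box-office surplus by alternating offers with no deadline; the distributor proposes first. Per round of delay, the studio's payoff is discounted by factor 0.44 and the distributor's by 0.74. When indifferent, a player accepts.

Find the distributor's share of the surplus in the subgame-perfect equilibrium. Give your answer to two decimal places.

In a stationary SPE each proposer offers the other exactly their discounted continuation value.
If the distributor keeps x when proposing and the studio keeps y when proposing, then x = 100 − 0.44y and y = 100 − 0.74x.
Solving: x = 100(1 − 0.44) / (1 − 0.74·0.44) = 56 / 0.6744 ≈ 83.0368.
The studio gets 100 − 83.0368 ≈ 16.9632.

83.04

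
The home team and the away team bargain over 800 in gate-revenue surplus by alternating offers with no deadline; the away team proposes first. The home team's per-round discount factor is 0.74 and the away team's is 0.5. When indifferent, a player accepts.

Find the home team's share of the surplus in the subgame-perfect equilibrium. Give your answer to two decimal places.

In a stationary SPE each proposer offers the other exactly their discounted continuation value.
If the away team keeps x when proposing and the home team keeps y when proposing, then x = 800 − 0.74y and y = 800 − 0.5x.
Solving: x = 800(1 − 0.74) / (1 − 0.5·0.74) = 208 / 0.63 ≈ 330.1587.
The home team gets 800 − 330.1587 ≈ 469.8413.

469.84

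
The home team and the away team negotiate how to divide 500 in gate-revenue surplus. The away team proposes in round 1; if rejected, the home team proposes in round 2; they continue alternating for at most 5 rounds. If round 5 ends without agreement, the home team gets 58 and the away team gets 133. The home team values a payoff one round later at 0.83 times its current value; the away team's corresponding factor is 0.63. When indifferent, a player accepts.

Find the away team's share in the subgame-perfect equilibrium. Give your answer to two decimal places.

Round 5 (the away team proposes): the home team gets 58 if talks fail, so the away team offers 58 and keeps 442.
Round 4 (the home team proposes): the away team can get 442 next round, worth 0.63 × 442 = 278.46 now, so the home team offers 278.46, keeping 221.54.
Round 3 (the away team proposes): the home team can get 221.54 next round, worth 0.83 × 221.54 = 183.8782 now. The away team offers 183.8782 and keeps 500 − 183.8782 = 316.1218.
Round 2 (the home team proposes): the away team can get 316.1218 next round, worth 0.63 × 316.1218 = 199.156734 now; the home team offers that and keeps 300.843266.
Round 1 (the away team proposes): the home team can get 300.843266 next round, worth 0.83 × 300.843266 = 249.69991078 now. The away team offers 249.69991078 and keeps 500 − 249.69991078 = 250.30008922.

250.30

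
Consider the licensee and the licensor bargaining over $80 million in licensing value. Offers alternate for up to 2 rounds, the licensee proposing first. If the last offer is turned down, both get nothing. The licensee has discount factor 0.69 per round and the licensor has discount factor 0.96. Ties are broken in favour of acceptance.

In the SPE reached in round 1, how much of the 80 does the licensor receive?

76.8

Round 2 (the licensor proposes): the licensee will accept anything ≥ 0, so the licensor offers 0 and keeps 80.
Round 1 (the licensee proposes): the licensor can get 80 next round, worth 0.96 × 80 = 76.8 now. The licensee offers 76.8 and keeps 80 − 76.8 = 3.2.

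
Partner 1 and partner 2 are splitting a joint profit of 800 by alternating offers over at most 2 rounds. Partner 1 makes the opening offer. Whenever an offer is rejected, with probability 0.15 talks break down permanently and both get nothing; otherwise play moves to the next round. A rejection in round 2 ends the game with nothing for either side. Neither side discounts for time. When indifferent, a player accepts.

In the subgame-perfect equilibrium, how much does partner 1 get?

120

Round 2 (partner 2 proposes): rejection yields 0 for partner 1; partner 2 offers 0 and keeps 800.
Round 1 (partner 1 proposes): rejecting gives partner 2 an expected 0.85 × 800 = 680. Partner 1 offers 680 and keeps 800 − 680 = 120.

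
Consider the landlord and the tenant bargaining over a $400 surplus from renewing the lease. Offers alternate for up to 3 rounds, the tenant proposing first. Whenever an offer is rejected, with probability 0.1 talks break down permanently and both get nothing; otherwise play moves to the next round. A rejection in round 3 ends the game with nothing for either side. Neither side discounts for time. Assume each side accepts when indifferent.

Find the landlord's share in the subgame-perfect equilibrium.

36

By backward induction:
Round 3 (the tenant proposes): rejection yields 0 for the landlord; the tenant offers 0 and keeps 400.
Round 2 (the landlord proposes): rejecting gives the tenant an expected 0.9 × 400 = 360, so the landlord offers 360, keeping 40.
Round 1 (the tenant proposes): rejecting gives the landlord an expected 0.9 × 40 = 36; the tenant offers that and keeps 364.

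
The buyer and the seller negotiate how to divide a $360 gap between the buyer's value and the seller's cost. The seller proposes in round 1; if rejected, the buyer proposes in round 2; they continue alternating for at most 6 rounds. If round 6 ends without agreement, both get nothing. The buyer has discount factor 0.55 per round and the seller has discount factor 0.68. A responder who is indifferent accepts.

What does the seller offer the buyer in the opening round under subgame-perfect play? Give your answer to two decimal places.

114.75

Round 6 (the buyer proposes): rejection yields 0 for the seller; the buyer offers 0 and keeps 360.
Round 5 (the seller proposes): the buyer can get 360 next round, worth 0.55 × 360 = 198 now; the seller offers that and keeps 162.
Round 4 (the buyer proposes): the seller can get 162 next round, worth 0.68 × 162 = 110.16 now, so the buyer offers 110.16, keeping 249.84.
Round 3 (the seller proposes): the buyer can get 249.84 next round, worth 0.55 × 249.84 = 137.412 now. The seller offers 137.412 and keeps 360 − 137.412 = 222.588.
Round 2 (the buyer proposes): the seller can get 222.588 next round, worth 0.68 × 222.588 = 151.35984 now, so the buyer offers 151.35984, keeping 208.64016.
Round 1 (the seller proposes): the buyer can get 208.64016 next round, worth 0.55 × 208.64016 = 114.752088 now; the seller offers that and keeps 245.247912.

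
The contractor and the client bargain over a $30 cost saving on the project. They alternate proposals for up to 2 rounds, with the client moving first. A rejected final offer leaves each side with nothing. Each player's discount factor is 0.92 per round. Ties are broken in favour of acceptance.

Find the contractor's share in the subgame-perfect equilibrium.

Round 2 (the contractor proposes): rejection yields 0 for the client; the contractor offers 0 and keeps 30.
Round 1 (the client proposes): the contractor can get 30 next round, worth 0.92 × 30 = 27.6 now. The client offers 27.6 and keeps 30 − 27.6 = 2.4.

27.6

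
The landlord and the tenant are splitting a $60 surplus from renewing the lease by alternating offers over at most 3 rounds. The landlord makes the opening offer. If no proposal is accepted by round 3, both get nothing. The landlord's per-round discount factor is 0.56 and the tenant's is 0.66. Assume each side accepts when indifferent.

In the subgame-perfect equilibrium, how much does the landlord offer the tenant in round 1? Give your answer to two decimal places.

17.42

Round 3 (the landlord proposes): rejection yields 0 for the tenant; the landlord offers 0 and keeps 60.
Round 2 (the tenant proposes): the landlord can get 60 next round, worth 0.56 × 60 = 33.6 now; the tenant offers that and keeps 26.4.
Round 1 (the landlord proposes): the tenant can get 26.4 next round, worth 0.66 × 26.4 = 17.424 now, so the landlord offers 17.424, keeping 42.576.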